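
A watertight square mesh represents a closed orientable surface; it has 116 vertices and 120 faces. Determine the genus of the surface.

3

Every face is a square, so 2E = 4·120 = 480, giving E = 240.
χ = V − E + F = 116 − 240 + 120 = -4.
For a closed orientable surface χ = 2 − 2g, so g = (2 − (-4))/2 = 3.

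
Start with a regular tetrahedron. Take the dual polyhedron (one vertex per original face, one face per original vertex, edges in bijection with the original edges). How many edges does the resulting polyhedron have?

6

The base solid has V = 4, E = 6, F = 4.
The dual swaps V and F and preserves E: V′ = F = 4, E′ = E = 6, F′ = V = 4.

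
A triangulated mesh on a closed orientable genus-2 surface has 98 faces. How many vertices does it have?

47

χ = 2 − 2·2 = -2, and every face is a triangle so 3F = 2E.
E = 3·98/2 = 147. Then V = -2 + E − F = -2 + 147 − 98 = 47.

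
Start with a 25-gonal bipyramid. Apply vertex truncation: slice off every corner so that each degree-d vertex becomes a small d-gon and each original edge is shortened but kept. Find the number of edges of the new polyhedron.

The base solid has V = 27, E = 75, F = 50.
Truncation replaces each original edge-end by a new vertex, so V′ = 2E = 150.
Each original edge survives, and each old vertex of degree d contributes d new edges; summing degrees gives Σd = 2E, so E′ = E + 2E = 3E = 225.
Each original face survives and each original vertex becomes one new face: F′ = F + V = 77.

225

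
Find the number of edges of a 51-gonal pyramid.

102

A pyramid on an n-gon base has one n-gon and n triangles: V = 51 + 1 = 52, E = 2·51 = 102, F = 51 + 1 = 52.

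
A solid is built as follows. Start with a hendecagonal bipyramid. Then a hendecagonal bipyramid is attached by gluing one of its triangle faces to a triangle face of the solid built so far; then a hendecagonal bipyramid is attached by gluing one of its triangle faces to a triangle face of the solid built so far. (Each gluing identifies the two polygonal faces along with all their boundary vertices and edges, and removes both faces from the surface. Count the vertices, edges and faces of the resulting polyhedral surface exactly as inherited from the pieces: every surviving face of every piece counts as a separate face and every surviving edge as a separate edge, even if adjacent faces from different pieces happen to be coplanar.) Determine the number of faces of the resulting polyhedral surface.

62

A hendecagonal bipyramid: V=13, E=33, F=22.
Attach a hendecagonal bipyramid (V=13, E=33, F=22) along a 3-gon: merge 3 vertices and 3 edges, delete both glued faces → V=23, E=63, F=42.
Attach a hendecagonal bipyramid (V=13, E=33, F=22) along a 3-gon: merge 3 vertices and 3 edges, delete both glued faces → V=33, E=93, F=62.
Check: V − E + F = 33 − 93 + 62 = 2.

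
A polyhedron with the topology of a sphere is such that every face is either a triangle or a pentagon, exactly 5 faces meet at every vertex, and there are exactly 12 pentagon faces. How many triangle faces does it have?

80

Let x be the number of triangles; then F = 12 + x.
Edge–face incidences: 2E = 5·12 + 3·x = 60 + 3x.
Every vertex has degree 5, so 5V = 2E.
Euler: V − E + F = 2 ⇒ (2E)/5 − E + (12 + x) = 2.
Multiply by 10: 2·(2E) − 5·(2E) + 10·(12 + x) = 20, i.e. 120 + 10x − 3·(60 + 3x) = 20.
Collecting terms: x − 60 = 20, so x = 80.
Then 2E = 60 + 3·80 = 300, so E = 150, V = 2E/5 = 60, F = 12 + 80 = 92.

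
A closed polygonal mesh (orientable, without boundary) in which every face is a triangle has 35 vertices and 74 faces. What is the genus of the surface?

2

Every face is a triangle, so 2E = 3·74 = 222, giving E = 111.
χ = V − E + F = 35 − 111 + 74 = -2.
For a closed orientable surface χ = 2 − 2g, so g = (2 − (-2))/2 = 2.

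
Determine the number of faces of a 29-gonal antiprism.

An antiprism on an n-gon has two n-gon caps and 2n triangles: V = 2·29 = 58, E = 4·29 = 116, F = 2·29 + 2 = 60.
Check: V − E + F = 58 − 116 + 60 = 2.

60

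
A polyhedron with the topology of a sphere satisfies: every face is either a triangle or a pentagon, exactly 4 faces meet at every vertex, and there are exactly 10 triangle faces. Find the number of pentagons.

Let x be the number of pentagons; then F = 10 + x.
Edge–face incidences: 2E = 3·10 + 5·x = 30 + 5x.
Every vertex has degree 4, so 4V = 2E.
Euler: V − E + F = 2 ⇒ (2E)/4 − E + (10 + x) = 2.
Multiply by 8: 2·(2E) − 4·(2E) + 8·(10 + x) = 16, i.e. 80 + 8x − 2·(30 + 5x) = 16.
Collecting terms: −2x + 20 = 16, so −2x = −4, so x = 2.
Then 2E = 30 + 5·2 = 40, so E = 20, V = 2E/4 = 10, F = 10 + 2 = 12.

2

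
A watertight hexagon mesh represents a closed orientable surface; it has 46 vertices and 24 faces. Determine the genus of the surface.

2

Every face is a hexagon, so 2E = 6·24 = 144, giving E = 72.
χ = V − E + F = 46 − 72 + 24 = -2.
For a closed orientable surface χ = 2 − 2g, so g = (2 − (-2))/2 = 2.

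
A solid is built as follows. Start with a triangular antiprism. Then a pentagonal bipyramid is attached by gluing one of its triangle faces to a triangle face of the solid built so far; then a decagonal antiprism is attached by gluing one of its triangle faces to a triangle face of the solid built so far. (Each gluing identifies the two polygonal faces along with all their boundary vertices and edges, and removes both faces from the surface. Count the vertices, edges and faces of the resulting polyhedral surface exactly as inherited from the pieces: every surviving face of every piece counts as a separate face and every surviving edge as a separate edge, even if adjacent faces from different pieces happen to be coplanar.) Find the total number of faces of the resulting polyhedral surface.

36

A triangular antiprism: V=6, E=12, F=8.
Attach a pentagonal bipyramid (V=7, E=15, F=10) along a 3-gon: merge 3 vertices and 3 edges, delete both glued faces → V=10, E=24, F=16.
Attach a decagonal antiprism (V=20, E=40, F=22) along a 3-gon: merge 3 vertices and 3 edges, delete both glued faces → V=27, E=61, F=36.
Check: V − E + F = 27 − 61 + 36 = 2.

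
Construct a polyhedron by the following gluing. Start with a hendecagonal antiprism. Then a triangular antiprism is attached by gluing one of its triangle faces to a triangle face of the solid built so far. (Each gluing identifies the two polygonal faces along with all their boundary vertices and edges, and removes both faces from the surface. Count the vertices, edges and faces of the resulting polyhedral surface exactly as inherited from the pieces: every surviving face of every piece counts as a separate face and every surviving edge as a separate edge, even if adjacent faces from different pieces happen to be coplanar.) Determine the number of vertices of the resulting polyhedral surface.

25

A hendecagonal antiprism: V=22, E=44, F=24.
Attach a triangular antiprism (V=6, E=12, F=8) along a 3-gon: merge 3 vertices and 3 edges, delete both glued faces → V=25, E=53, F=30.
Check: V − E + F = 25 − 53 + 30 = 2.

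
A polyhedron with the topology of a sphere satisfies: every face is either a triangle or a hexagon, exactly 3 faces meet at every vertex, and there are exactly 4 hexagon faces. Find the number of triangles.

Let x be the number of triangles; then F = 4 + x.
Edge–face incidences: 2E = 6·4 + 3·x = 24 + 3x.
Every vertex has degree 3, so 3V = 2E.
Euler: V − E + F = 2 ⇒ (2E)/3 − E + (4 + x) = 2.
Multiply by 6: 2·(2E) − 3·(2E) + 6·(4 + x) = 12, i.e. 24 + 6x − (24 + 3x) = 12.
Collecting terms: 3x = 12, so x = 4.
Then 2E = 24 + 3·4 = 36, so E = 18, V = 2E/3 = 12, F = 4 + 4 = 8.

4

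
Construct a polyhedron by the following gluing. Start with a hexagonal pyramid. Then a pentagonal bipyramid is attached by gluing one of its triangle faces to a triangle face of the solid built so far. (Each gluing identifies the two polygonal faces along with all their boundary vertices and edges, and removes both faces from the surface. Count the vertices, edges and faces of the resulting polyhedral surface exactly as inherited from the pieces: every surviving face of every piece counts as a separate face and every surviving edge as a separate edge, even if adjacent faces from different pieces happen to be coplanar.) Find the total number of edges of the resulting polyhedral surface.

24

A hexagonal pyramid: V=7, E=12, F=7.
Attach a pentagonal bipyramid (V=7, E=15, F=10) along a 3-gon: merge 3 vertices and 3 edges, delete both glued faces → V=11, E=24, F=15.
Check: V − E + F = 11 − 24 + 15 = 2.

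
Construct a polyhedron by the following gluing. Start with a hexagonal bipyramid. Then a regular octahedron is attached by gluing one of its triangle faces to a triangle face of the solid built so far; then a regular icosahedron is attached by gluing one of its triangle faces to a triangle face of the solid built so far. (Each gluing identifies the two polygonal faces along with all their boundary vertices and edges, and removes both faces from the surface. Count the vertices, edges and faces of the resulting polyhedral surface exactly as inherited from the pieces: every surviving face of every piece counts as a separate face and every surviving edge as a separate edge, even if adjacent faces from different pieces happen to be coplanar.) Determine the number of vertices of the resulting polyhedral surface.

A hexagonal bipyramid: V=8, E=18, F=12.
Attach a regular octahedron (V=6, E=12, F=8) along a 3-gon: merge 3 vertices and 3 edges, delete both glued faces → V=11, E=27, F=18.
Attach a regular icosahedron (V=12, E=30, F=20) along a 3-gon: merge 3 vertices and 3 edges, delete both glued faces → V=20, E=54, F=36.
Check: V − E + F = 20 − 54 + 36 = 2.

20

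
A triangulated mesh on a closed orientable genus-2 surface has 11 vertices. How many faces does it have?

26

χ = 2 − 2·2 = -2, and every face is a triangle so 3F = 2E.
V − E + F = -2 with E = 3F/2 gives 11 − (3/2 − 1)·F = -2, so F = 26 and E = 39.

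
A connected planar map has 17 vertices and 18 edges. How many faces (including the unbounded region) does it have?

3

Euler's formula for a connected plane graph: V − E + F = 2, so F = 2 − 17 + 18 = 3.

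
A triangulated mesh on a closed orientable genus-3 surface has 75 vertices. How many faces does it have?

χ = 2 − 2·3 = -4, and every face is a triangle so 3F = 2E.
V − E + F = -4 with E = 3F/2 gives 75 − (3/2 − 1)·F = -4, so F = 158 and E = 237.

158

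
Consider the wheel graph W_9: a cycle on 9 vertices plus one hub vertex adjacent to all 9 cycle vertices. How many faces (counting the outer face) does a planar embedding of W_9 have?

10

W_9 has V = 9 + 1 = 10 vertices and E = 2·9 = 18 edges.
By Euler's formula F = 2 − V + E = 2 − 10 + 18 = 10.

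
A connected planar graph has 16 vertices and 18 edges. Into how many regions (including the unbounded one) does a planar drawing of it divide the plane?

Euler's formula for a connected plane graph: V − E + F = 2, so F = 2 − 16 + 18 = 4.

4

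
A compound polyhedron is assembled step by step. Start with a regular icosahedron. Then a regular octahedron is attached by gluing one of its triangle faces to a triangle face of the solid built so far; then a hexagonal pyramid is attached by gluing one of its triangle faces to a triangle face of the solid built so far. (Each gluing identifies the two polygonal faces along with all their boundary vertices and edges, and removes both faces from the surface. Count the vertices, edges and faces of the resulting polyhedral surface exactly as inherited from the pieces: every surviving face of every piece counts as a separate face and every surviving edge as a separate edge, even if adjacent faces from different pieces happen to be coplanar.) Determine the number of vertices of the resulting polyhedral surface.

A regular icosahedron: V=12, E=30, F=20.
Attach a regular octahedron (V=6, E=12, F=8) along a 3-gon: merge 3 vertices and 3 edges, delete both glued faces → V=15, E=39, F=26.
Attach a hexagonal pyramid (V=7, E=12, F=7) along a 3-gon: merge 3 vertices and 3 edges, delete both glued faces → V=19, E=48, F=31.
Check: V − E + F = 19 − 48 + 31 = 2.

19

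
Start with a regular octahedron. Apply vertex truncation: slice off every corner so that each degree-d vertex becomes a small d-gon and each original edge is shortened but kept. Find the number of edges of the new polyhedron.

36

The base solid has V = 6, E = 12, F = 8.
Truncation replaces each original edge-end by a new vertex, so V′ = 2E = 24.
Each original edge survives, and each old vertex of degree d contributes d new edges; summing degrees gives Σd = 2E, so E′ = E + 2E = 3E = 36.
Each original face survives and each original vertex becomes one new face: F′ = F + V = 14.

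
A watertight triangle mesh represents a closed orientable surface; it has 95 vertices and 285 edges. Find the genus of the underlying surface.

1

Every face is a triangle and each edge borders two faces, so 3F = 2·285, giving F = 190.
χ = V − E + F = 95 − 285 + 190 = 0.
For a closed orientable surface χ = 2 − 2g, so g = (2 − (0))/2 = 1.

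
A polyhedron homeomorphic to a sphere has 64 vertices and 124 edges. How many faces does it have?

62

Here V − E + F = 2.
F = 2 − V + E = 2 − 64 + 124 = 62.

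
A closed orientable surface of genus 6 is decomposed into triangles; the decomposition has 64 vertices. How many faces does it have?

χ = 2 − 2·6 = -10, and every face is a triangle so 3F = 2E.
V − E + F = -10 with E = 3F/2 gives 64 − (3/2 − 1)·F = -10, so F = 148 and E = 222.

148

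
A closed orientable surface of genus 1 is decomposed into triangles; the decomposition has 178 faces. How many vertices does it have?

89

χ = 2 − 2·1 = 0, and every face is a triangle so 3F = 2E.
E = 3·178/2 = 267. Then V = 0 + E − F = 0 + 267 − 178 = 89.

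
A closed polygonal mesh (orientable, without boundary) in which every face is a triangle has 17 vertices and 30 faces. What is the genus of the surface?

0

Every face is a triangle, so 2E = 3·30 = 90, giving E = 45.
χ = V − E + F = 17 − 45 + 30 = 2.
For a closed orientable surface χ = 2 − 2g, so g = (2 − (2))/2 = 0.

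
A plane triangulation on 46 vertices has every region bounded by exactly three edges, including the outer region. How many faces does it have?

In a plane triangulation 3F = 2E and V − E + F = 2, so F = 2V − 4 = 2·46 − 4 = 88.

88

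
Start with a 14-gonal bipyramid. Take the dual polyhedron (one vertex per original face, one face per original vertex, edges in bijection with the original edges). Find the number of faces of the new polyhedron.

The base solid has V = 16, E = 42, F = 28.
The dual swaps V and F and preserves E: V′ = F = 28, E′ = E = 42, F′ = V = 16.

16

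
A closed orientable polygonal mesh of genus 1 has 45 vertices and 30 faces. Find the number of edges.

75

For a closed orientable surface of genus 1, χ = 2 − 2·1 = 0.
E = V + F − (0) = 45 + 30 − (0) = 75.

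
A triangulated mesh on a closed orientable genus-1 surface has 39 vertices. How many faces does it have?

78

χ = 2 − 2·1 = 0, and every face is a triangle so 3F = 2E.
V − E + F = 0 with E = 3F/2 gives 39 − (3/2 − 1)·F = 0, so F = 78 and E = 117.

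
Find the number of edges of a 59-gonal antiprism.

An antiprism on an n-gon has two n-gon caps and 2n triangles: V = 2·59 = 118, E = 4·59 = 236, F = 2·59 + 2 = 120.
Check: V − E + F = 118 − 236 + 120 = 2.

236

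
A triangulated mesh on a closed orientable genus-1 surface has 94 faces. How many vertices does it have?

47

χ = 2 − 2·1 = 0, and every face is a triangle so 3F = 2E.
E = 3·94/2 = 141. Then V = 0 + E − F = 0 + 141 − 94 = 47.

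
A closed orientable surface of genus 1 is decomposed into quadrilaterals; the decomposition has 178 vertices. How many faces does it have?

178

χ = 2 − 2·1 = 0, and every face is a square so 4F = 2E.
V − E + F = 0 with E = 4F/2 gives 178 − (4/2 − 1)·F = 0, so F = 178 and E = 356.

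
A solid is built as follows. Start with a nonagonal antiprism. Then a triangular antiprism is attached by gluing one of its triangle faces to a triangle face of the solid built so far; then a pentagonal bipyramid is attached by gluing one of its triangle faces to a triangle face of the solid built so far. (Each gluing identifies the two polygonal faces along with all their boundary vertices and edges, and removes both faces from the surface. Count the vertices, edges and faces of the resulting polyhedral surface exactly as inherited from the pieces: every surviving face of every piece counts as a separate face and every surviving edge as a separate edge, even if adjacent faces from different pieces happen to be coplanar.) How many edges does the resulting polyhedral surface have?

A nonagonal antiprism: V=18, E=36, F=20.
Attach a triangular antiprism (V=6, E=12, F=8) along a 3-gon: merge 3 vertices and 3 edges, delete both glued faces → V=21, E=45, F=26.
Attach a pentagonal bipyramid (V=7, E=15, F=10) along a 3-gon: merge 3 vertices and 3 edges, delete both glued faces → V=25, E=57, F=34.
Check: V − E + F = 25 − 57 + 34 = 2.

57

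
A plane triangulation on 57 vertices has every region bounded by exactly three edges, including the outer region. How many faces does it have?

In a plane triangulation 3F = 2E and V − E + F = 2, so F = 2V − 4 = 2·57 − 4 = 110.

110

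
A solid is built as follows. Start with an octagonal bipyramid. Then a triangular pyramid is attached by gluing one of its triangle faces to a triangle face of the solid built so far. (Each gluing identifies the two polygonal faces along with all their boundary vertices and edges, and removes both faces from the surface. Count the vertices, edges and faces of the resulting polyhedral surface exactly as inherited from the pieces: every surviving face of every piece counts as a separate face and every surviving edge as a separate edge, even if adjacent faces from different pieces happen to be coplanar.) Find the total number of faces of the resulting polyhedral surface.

18

An octagonal bipyramid: V=10, E=24, F=16.
Attach a triangular pyramid (V=4, E=6, F=4) along a 3-gon: merge 3 vertices and 3 edges, delete both glued faces → V=11, E=27, F=18.
Check: V − E + F = 11 − 27 + 18 = 2.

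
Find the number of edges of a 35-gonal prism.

105

A prism on an n-gon has two n-gon bases and n rectangular sides: V = 2·35 = 70, E = 3·35 = 105, F = 35 + 2 = 37.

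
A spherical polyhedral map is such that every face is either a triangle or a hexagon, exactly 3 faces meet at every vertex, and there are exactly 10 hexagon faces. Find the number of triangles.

Let x be the number of triangles; then F = 10 + x.
Edge–face incidences: 2E = 6·10 + 3·x = 60 + 3x.
Every vertex has degree 3, so 3V = 2E.
Euler: V − E + F = 2 ⇒ (2E)/3 − E + (10 + x) = 2.
Multiply by 6: 2·(2E) − 3·(2E) + 6·(10 + x) = 12, i.e. 60 + 6x − (60 + 3x) = 12.
Collecting terms: 3x = 12, so x = 4.
Then 2E = 60 + 3·4 = 72, so E = 36, V = 2E/3 = 24, F = 10 + 4 = 14.

4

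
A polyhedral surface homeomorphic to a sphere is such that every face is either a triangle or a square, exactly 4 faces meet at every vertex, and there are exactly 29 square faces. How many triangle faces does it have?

8

Let x be the number of triangles; then F = 29 + x.
Edge–face incidences: 2E = 4·29 + 3·x = 116 + 3x.
Every vertex has degree 4, so 4V = 2E.
Euler: V − E + F = 2 ⇒ (2E)/4 − E + (29 + x) = 2.
Multiply by 8: 2·(2E) − 4·(2E) + 8·(29 + x) = 16, i.e. 232 + 8x − 2·(116 + 3x) = 16.
Collecting terms: 2x = 16, so x = 8.
Then 2E = 116 + 3·8 = 140, so E = 70, V = 2E/4 = 35, F = 29 + 8 = 37.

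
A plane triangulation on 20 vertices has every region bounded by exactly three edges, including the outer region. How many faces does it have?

36

In a plane triangulation 3F = 2E and V − E + F = 2, so F = 2V − 4 = 2·20 − 4 = 36.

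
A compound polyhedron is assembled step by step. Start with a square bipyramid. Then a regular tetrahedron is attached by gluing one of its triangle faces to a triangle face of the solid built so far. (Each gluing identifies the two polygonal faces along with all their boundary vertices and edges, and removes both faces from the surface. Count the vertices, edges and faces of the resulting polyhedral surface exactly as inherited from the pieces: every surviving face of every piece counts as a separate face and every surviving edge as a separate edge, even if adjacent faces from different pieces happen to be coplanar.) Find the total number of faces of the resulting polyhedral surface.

10

A square bipyramid: V=6, E=12, F=8.
Attach a regular tetrahedron (V=4, E=6, F=4) along a 3-gon: merge 3 vertices and 3 edges, delete both glued faces → V=7, E=15, F=10.
Check: V − E + F = 7 − 15 + 10 = 2.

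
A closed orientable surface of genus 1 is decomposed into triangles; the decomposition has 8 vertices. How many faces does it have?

χ = 2 − 2·1 = 0, and every face is a triangle so 3F = 2E.
V − E + F = 0 with E = 3F/2 gives 8 − (3/2 − 1)·F = 0, so F = 16 and E = 24.

16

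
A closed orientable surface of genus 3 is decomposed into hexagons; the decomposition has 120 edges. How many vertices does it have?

χ = 2 − 2·3 = -4, and every face is a hexagon so 6F = 2E.
F = 2E/6 = 40. Then V = -4 + E − F = -4 + 120 − 40 = 76.

76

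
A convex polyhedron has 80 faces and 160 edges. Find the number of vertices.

82

Here V − E + F = 2.
V = 2 + E − F = 2 + 160 − 80 = 82.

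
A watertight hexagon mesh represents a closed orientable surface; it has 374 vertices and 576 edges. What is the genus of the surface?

Every face is a hexagon and each edge borders two faces, so 6F = 2·576, giving F = 192.
χ = V − E + F = 374 − 576 + 192 = -10.
For a closed orientable surface χ = 2 − 2g, so g = (2 − (-10))/2 = 6.

6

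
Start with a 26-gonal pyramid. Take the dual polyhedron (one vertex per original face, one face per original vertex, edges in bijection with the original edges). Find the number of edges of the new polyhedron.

The base solid has V = 27, E = 52, F = 27.
The dual swaps V and F and preserves E: V′ = F = 27, E′ = E = 52, F′ = V = 27.

52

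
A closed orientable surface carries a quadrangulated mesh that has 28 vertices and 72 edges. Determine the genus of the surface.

5

Every face is a square and each edge borders two faces, so 4F = 2·72, giving F = 36.
χ = V − E + F = 28 − 72 + 36 = -8.
For a closed orientable surface χ = 2 − 2g, so g = (2 − (-8))/2 = 5.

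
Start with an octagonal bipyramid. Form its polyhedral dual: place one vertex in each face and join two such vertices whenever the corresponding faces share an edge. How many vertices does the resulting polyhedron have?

The base solid has V = 10, E = 24, F = 16.
The dual swaps V and F and preserves E: V′ = F = 16, E′ = E = 24, F′ = V = 10.

16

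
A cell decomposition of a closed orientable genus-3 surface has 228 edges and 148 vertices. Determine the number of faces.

For a closed orientable surface of genus 3, χ = 2 − 2·3 = -4.
F = -4 − V + E = -4 − 148 + 228 = 76.

76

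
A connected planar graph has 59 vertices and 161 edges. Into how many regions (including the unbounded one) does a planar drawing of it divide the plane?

Euler's formula for a connected plane graph: V − E + F = 2, so F = 2 − 59 + 161 = 104.

104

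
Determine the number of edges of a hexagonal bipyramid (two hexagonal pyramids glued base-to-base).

18

A bipyramid over an n-gon has 2n triangular faces and n + 2 vertices: V = 6 + 2 = 8, E = 3·6 = 18, F = 2·6 = 12.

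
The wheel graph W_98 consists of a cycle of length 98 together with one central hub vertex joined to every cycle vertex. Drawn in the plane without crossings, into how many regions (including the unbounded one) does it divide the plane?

W_98 has V = 98 + 1 = 99 vertices and E = 2·98 = 196 edges.
By Euler's formula F = 2 − V + E = 2 − 99 + 196 = 99.

99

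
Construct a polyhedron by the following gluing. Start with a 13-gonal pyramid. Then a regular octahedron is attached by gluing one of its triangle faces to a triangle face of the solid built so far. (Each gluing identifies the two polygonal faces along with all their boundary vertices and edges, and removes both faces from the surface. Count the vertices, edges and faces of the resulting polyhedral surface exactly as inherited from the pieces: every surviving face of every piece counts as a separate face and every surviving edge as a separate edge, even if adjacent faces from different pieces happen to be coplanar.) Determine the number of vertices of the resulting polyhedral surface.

17

A 13-gonal pyramid: V=14, E=26, F=14.
Attach a regular octahedron (V=6, E=12, F=8) along a 3-gon: merge 3 vertices and 3 edges, delete both glued faces → V=17, E=35, F=20.
Check: V − E + F = 17 − 35 + 20 = 2.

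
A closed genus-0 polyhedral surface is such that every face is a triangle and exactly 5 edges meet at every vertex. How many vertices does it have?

12

Each face has 3 edges and each edge borders two faces, so 2E = 3F.
Each vertex has degree 5, so 5V = 2E and hence V = 3F/5.
Euler: V − E + F = 2 ⇒ (3F/5) − (3F/2) + F = 2.
Multiply by 10: (6 − 15 + 10)F = 20, i.e. 1F = 20.
So F = 20, E = 3·20/2 = 30, V = 3·20/5 = 12.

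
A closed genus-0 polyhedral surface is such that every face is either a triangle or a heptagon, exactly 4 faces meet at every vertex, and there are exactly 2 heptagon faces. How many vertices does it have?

Let x be the number of triangles; then F = 2 + x.
Edge–face incidences: 2E = 7·2 + 3·x = 14 + 3x.
Every vertex has degree 4, so 4V = 2E.
Euler: V − E + F = 2 ⇒ (2E)/4 − E + (2 + x) = 2.
Multiply by 8: 2·(2E) − 4·(2E) + 8·(2 + x) = 16, i.e. 16 + 8x − 2·(14 + 3x) = 16.
Collecting terms: 2x − 12 = 16, so 2x = 28, so x = 14.
Then 2E = 14 + 3·14 = 56, so E = 28, V = 2E/4 = 14, F = 2 + 14 = 16.

14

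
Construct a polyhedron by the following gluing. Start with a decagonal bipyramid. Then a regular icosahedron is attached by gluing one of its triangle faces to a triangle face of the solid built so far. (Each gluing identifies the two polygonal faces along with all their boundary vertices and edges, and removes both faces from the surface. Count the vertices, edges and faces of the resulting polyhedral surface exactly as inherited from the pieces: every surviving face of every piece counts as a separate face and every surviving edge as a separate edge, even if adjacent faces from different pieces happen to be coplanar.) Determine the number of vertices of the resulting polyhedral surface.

21

A decagonal bipyramid: V=12, E=30, F=20.
Attach a regular icosahedron (V=12, E=30, F=20) along a 3-gon: merge 3 vertices and 3 edges, delete both glued faces → V=21, E=57, F=38.
Check: V − E + F = 21 − 57 + 38 = 2.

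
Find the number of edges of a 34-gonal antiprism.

An antiprism on an n-gon has two n-gon caps and 2n triangles: V = 2·34 = 68, E = 4·34 = 136, F = 2·34 + 2 = 70.
Check: V − E + F = 68 − 136 + 70 = 2.

136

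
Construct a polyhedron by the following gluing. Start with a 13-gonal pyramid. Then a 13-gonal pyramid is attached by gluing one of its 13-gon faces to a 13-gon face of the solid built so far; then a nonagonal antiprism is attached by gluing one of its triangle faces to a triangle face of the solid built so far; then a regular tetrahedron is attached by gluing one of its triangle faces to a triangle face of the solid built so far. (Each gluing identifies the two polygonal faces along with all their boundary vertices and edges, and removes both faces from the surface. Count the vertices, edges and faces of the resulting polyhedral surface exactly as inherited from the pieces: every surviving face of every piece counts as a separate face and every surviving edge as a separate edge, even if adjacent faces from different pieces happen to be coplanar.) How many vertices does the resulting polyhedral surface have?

31

A 13-gonal pyramid: V=14, E=26, F=14.
Attach a 13-gonal pyramid (V=14, E=26, F=14) along a 13-gon: merge 13 vertices and 13 edges, delete both glued faces → V=15, E=39, F=26.
Attach a nonagonal antiprism (V=18, E=36, F=20) along a 3-gon: merge 3 vertices and 3 edges, delete both glued faces → V=30, E=72, F=44.
Attach a regular tetrahedron (V=4, E=6, F=4) along a 3-gon: merge 3 vertices and 3 edges, delete both glued faces → V=31, E=75, F=46.
Check: V − E + F = 31 − 75 + 46 = 2.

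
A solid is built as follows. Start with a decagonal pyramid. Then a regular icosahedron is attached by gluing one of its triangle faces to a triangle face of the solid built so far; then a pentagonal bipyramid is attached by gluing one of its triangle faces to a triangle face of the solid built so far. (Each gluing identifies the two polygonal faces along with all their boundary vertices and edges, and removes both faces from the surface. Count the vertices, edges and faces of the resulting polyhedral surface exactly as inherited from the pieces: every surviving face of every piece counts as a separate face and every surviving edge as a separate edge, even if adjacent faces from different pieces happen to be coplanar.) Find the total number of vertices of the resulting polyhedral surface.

A decagonal pyramid: V=11, E=20, F=11.
Attach a regular icosahedron (V=12, E=30, F=20) along a 3-gon: merge 3 vertices and 3 edges, delete both glued faces → V=20, E=47, F=29.
Attach a pentagonal bipyramid (V=7, E=15, F=10) along a 3-gon: merge 3 vertices and 3 edges, delete both glued faces → V=24, E=59, F=37.
Check: V − E + F = 24 − 59 + 37 = 2.

24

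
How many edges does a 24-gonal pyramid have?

A pyramid on an n-gon base has one n-gon and n triangles: V = 24 + 1 = 25, E = 2·24 = 48, F = 24 + 1 = 25.

48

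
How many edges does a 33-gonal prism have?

A prism on an n-gon has two n-gon bases and n rectangular sides: V = 2·33 = 66, E = 3·33 = 99, F = 33 + 2 = 35.

99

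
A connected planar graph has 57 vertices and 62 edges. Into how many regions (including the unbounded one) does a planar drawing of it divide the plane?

7

Euler's formula for a connected plane graph: V − E + F = 2, so F = 2 − 57 + 62 = 7.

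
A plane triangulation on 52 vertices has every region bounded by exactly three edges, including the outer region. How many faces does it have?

In a plane triangulation 3F = 2E and V − E + F = 2, so F = 2V − 4 = 2·52 − 4 = 100.

100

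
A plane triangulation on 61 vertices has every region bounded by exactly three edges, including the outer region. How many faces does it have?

In a plane triangulation 3F = 2E and V − E + F = 2, so F = 2V − 4 = 2·61 − 4 = 118.

118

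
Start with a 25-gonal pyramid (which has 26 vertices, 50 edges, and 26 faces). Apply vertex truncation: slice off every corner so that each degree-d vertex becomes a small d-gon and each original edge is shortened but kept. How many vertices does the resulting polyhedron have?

Truncation replaces each original edge-end by a new vertex, so V′ = 2E = 100.
Each original edge survives, and each old vertex of degree d contributes d new edges; summing degrees gives Σd = 2E, so E′ = E + 2E = 3E = 150.
Each original face survives and each original vertex becomes one new face: F′ = F + V = 52.

100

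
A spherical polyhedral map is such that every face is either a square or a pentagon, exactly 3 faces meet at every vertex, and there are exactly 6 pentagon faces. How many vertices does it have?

Let x be the number of squares; then F = 6 + x.
Edge–face incidences: 2E = 5·6 + 4·x = 30 + 4x.
Every vertex has degree 3, so 3V = 2E.
Euler: V − E + F = 2 ⇒ (2E)/3 − E + (6 + x) = 2.
Multiply by 6: 2·(2E) − 3·(2E) + 6·(6 + x) = 12, i.e. 36 + 6x − (30 + 4x) = 12.
Collecting terms: 2x + 6 = 12, so 2x = 6, so x = 3.
Then 2E = 30 + 4·3 = 42, so E = 21, V = 2E/3 = 14, F = 6 + 3 = 9.

14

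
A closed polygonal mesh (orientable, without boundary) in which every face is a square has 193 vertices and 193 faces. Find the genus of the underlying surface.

Every face is a square, so 2E = 4·193 = 772, giving E = 386.
χ = V − E + F = 193 − 386 + 193 = 0.
For a closed orientable surface χ = 2 − 2g, so g = (2 − (0))/2 = 1.

1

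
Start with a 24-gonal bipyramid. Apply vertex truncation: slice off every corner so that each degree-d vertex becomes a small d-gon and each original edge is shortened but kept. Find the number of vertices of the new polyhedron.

The base solid has V = 26, E = 72, F = 48.
Truncation replaces each original edge-end by a new vertex, so V′ = 2E = 144.
Each original edge survives, and each old vertex of degree d contributes d new edges; summing degrees gives Σd = 2E, so E′ = E + 2E = 3E = 216.
Each original face survives and each original vertex becomes one new face: F′ = F + V = 74.

144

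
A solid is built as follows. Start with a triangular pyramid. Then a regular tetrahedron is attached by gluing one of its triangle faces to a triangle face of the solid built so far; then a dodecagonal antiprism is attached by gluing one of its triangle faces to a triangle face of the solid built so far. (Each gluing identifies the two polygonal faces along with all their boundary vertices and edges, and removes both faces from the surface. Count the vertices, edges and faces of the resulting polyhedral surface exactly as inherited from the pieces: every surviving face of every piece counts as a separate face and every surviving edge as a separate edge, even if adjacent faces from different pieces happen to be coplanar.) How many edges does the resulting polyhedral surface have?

A triangular pyramid: V=4, E=6, F=4.
Attach a regular tetrahedron (V=4, E=6, F=4) along a 3-gon: merge 3 vertices and 3 edges, delete both glued faces → V=5, E=9, F=6.
Attach a dodecagonal antiprism (V=24, E=48, F=26) along a 3-gon: merge 3 vertices and 3 edges, delete both glued faces → V=26, E=54, F=30.
Check: V − E + F = 26 − 54 + 30 = 2.

54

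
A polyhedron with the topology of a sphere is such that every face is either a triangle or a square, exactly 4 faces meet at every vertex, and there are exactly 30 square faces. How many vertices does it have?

36

Let x be the number of triangles; then F = 30 + x.
Edge–face incidences: 2E = 4·30 + 3·x = 120 + 3x.
Every vertex has degree 4, so 4V = 2E.
Euler: V − E + F = 2 ⇒ (2E)/4 − E + (30 + x) = 2.
Multiply by 8: 2·(2E) − 4·(2E) + 8·(30 + x) = 16, i.e. 240 + 8x − 2·(120 + 3x) = 16.
Collecting terms: 2x = 16, so x = 8.
Then 2E = 120 + 3·8 = 144, so E = 72, V = 2E/4 = 36, F = 30 + 8 = 38.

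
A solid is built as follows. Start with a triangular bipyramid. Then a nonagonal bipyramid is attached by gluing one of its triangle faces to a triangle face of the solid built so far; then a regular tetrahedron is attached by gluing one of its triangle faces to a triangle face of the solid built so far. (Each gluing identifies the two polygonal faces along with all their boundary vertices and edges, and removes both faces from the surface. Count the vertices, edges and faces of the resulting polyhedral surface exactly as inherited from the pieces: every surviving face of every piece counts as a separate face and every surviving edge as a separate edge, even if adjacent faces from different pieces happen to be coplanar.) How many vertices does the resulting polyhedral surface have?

14

A triangular bipyramid: V=5, E=9, F=6.
Attach a nonagonal bipyramid (V=11, E=27, F=18) along a 3-gon: merge 3 vertices and 3 edges, delete both glued faces → V=13, E=33, F=22.
Attach a regular tetrahedron (V=4, E=6, F=4) along a 3-gon: merge 3 vertices and 3 edges, delete both glued faces → V=14, E=36, F=24.
Check: V − E + F = 14 − 36 + 24 = 2.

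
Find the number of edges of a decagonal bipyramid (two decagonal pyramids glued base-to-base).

A bipyramid over an n-gon has 2n triangular faces and n + 2 vertices: V = 10 + 2 = 12, E = 3·10 = 30, F = 2·10 = 20.

30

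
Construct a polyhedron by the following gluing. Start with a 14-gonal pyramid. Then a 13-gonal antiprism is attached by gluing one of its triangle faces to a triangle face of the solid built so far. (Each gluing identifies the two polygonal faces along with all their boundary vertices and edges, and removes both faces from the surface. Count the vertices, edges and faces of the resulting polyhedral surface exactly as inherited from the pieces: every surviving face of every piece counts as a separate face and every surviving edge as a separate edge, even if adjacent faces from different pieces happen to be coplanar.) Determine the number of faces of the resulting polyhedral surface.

41

A 14-gonal pyramid: V=15, E=28, F=15.
Attach a 13-gonal antiprism (V=26, E=52, F=28) along a 3-gon: merge 3 vertices and 3 edges, delete both glued faces → V=38, E=77, F=41.
Check: V − E + F = 38 − 77 + 41 = 2.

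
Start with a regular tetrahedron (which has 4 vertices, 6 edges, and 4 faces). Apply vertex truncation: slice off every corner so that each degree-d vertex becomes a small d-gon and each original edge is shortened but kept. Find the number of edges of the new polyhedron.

Truncation replaces each original edge-end by a new vertex, so V′ = 2E = 12.
Each original edge survives, and each old vertex of degree d contributes d new edges; summing degrees gives Σd = 2E, so E′ = E + 2E = 3E = 18.
Each original face survives and each original vertex becomes one new face: F′ = F + V = 8.

18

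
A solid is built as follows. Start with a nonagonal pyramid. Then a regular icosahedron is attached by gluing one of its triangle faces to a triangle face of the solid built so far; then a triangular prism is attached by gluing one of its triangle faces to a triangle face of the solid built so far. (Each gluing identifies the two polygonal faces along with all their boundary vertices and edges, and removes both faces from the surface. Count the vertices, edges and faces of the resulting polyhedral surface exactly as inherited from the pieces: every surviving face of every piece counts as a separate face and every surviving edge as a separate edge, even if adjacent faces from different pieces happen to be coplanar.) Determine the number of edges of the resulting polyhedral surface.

A nonagonal pyramid: V=10, E=18, F=10.
Attach a regular icosahedron (V=12, E=30, F=20) along a 3-gon: merge 3 vertices and 3 edges, delete both glued faces → V=19, E=45, F=28.
Attach a triangular prism (V=6, E=9, F=5) along a 3-gon: merge 3 vertices and 3 edges, delete both glued faces → V=22, E=51, F=31.
Check: V − E + F = 22 − 51 + 31 = 2.

51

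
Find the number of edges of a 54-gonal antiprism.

216

An antiprism on an n-gon has two n-gon caps and 2n triangles: V = 2·54 = 108, E = 4·54 = 216, F = 2·54 + 2 = 110.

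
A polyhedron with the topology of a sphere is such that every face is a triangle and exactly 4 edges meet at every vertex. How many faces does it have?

Each face has 3 edges and each edge borders two faces, so 2E = 3F.
Each vertex has degree 4, so 4V = 2E and hence V = 3F/4.
Euler: V − E + F = 2 ⇒ (3F/4) − (3F/2) + F = 2.
Multiply by 8: (6 − 12 + 8)F = 16, i.e. 2F = 16.
So F = 8, E = 3·8/2 = 12, V = 3·8/4 = 6.

8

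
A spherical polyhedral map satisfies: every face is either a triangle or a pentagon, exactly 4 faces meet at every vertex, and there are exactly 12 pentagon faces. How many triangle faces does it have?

20

Let x be the number of triangles; then F = 12 + x.
Edge–face incidences: 2E = 5·12 + 3·x = 60 + 3x.
Every vertex has degree 4, so 4V = 2E.
Euler: V − E + F = 2 ⇒ (2E)/4 − E + (12 + x) = 2.
Multiply by 8: 2·(2E) − 4·(2E) + 8·(12 + x) = 16, i.e. 96 + 8x − 2·(60 + 3x) = 16.
Collecting terms: 2x − 24 = 16, so 2x = 40, so x = 20.
Then 2E = 60 + 3·20 = 120, so E = 60, V = 2E/4 = 30, F = 12 + 20 = 32.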